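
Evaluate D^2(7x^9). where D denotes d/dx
504 x^{7}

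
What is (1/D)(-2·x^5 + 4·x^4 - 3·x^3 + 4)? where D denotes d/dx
- \frac{x^{6}}{3} + \frac{4 x^{5}}{5} - \frac{3 x^{4}}{4} + 4 x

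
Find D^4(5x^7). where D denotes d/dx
4200 x^{3}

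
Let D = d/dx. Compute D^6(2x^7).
10080 x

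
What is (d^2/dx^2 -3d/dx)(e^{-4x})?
28 e^{- 4 x}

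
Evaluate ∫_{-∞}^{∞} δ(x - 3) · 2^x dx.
8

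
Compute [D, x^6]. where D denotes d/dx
6 x^{5}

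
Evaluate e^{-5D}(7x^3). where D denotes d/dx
7 x^{3} - 105 x^{2} + 525 x - 875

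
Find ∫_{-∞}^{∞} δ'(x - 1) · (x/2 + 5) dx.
- \frac{1}{2}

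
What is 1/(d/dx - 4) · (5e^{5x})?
5 e^{5 x}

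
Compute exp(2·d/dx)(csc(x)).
\csc{\left(x + 2 \right)}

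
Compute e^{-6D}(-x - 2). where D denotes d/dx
4 - x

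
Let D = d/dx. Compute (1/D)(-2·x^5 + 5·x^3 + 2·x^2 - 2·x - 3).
- \frac{x^{6}}{3} + \frac{5 x^{4}}{4} + \frac{2 x^{3}}{3} - x^{2} - 3 x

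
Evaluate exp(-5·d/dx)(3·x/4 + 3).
\frac{3 x}{4} - \frac{3}{4}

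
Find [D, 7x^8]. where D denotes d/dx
56 x^{7}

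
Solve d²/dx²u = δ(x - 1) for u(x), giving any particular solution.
\frac{|x - 1|}{2}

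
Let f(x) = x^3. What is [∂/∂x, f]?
3 x^{2}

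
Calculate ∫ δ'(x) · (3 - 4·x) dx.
4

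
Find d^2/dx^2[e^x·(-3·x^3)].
- 3 x \left(x^{2} + 6 x + 6\right) e^{x}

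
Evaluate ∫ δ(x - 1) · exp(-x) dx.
e^{-1}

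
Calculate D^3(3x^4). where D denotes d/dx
72 x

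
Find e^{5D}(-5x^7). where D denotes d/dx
- 5 x^{7} - 175 x^{6} - 2625 x^{5} - 21875 x^{4} - 109375 x^{3} - 328125 x^{2} - 546875 x - 390625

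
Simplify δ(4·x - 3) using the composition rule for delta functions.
\frac{\delta(x - 3/4)}{4}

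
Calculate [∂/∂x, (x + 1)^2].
2 x + 2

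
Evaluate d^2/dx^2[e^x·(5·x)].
5 \left(x + 2\right) e^{x}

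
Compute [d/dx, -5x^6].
- 30 x^{5}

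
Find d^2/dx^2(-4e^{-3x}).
- 36 e^{- 3 x}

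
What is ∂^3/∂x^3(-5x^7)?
- 1050 x^{4}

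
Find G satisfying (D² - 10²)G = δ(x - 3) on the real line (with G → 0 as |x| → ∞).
-\frac{e^{-10|x - 3|}}{20}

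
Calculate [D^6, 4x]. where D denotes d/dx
24D^{5}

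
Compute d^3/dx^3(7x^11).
6930 x^{8}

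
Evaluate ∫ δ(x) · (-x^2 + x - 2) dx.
-2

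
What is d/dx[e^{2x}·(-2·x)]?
\left(- 4 x - 2\right) e^{2 x}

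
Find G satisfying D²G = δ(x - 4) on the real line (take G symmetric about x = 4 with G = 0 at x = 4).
\frac{|x - 4|}{2}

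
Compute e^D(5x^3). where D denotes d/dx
5 x^{3} + 15 x^{2} + 15 x + 5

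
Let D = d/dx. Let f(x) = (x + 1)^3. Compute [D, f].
3 \left(x + 1\right)^{2}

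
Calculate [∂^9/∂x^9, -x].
-9\frac{d^{8}}{dx^{8}}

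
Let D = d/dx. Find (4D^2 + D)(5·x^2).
10 x + 40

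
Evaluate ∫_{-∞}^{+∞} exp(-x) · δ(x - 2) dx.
e^{-2}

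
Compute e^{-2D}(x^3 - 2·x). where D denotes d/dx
x^{3} - 6 x^{2} + 10 x - 4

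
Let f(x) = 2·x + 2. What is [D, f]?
2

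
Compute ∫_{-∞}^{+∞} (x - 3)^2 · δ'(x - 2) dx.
2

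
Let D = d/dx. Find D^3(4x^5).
240 x^{2}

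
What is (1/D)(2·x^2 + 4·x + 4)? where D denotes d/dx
\frac{2 x^{3}}{3} + 2 x^{2} + 4 x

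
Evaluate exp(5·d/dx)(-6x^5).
- 6 x^{5} - 150 x^{4} - 1500 x^{3} - 7500 x^{2} - 18750 x - 18750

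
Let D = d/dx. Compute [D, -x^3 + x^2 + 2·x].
- 3 x^{2} + 2 x + 2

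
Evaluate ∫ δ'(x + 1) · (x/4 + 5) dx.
- \frac{1}{4}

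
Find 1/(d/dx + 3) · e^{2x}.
\frac{e^{2 x}}{5}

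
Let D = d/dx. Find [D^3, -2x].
-6D^{2}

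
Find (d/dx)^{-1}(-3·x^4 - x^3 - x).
- \frac{3 x^{5}}{5} - \frac{x^{4}}{4} - \frac{x^{2}}{2}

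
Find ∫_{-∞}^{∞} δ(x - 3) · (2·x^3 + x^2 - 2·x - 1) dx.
56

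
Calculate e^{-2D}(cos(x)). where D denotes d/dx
\cos{\left(x - 2 \right)}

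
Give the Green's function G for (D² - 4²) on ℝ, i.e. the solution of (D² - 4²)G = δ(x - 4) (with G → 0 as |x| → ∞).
-\frac{e^{-4|x - 4|}}{8}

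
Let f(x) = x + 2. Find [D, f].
1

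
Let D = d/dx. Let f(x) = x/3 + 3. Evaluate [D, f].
\frac{1}{3}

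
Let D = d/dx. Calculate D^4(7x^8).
11760 x^{4}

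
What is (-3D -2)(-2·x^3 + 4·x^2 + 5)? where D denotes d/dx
4 x^{3} + 10 x^{2} - 24 x - 10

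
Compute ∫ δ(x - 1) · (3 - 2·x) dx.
1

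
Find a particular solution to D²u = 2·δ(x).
|x|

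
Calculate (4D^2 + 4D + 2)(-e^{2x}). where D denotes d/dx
- 26 e^{2 x}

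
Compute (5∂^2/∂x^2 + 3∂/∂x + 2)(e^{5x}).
142 e^{5 x}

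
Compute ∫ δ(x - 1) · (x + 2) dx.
3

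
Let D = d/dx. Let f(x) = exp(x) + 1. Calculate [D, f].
e^{x}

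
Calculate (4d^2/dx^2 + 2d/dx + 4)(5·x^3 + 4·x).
20 x^{3} + 30 x^{2} + 136 x + 8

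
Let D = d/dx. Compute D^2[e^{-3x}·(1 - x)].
3 \left(5 - 3 x\right) e^{- 3 x}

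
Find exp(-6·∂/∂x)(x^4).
x^{4} - 24 x^{3} + 216 x^{2} - 864 x + 1296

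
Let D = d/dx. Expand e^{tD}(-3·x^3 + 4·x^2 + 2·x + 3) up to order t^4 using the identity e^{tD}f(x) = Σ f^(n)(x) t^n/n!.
- 3 t^{3} + t^{2} \left(4 - 9 x\right) + t \left(- 9 x^{2} + 8 x + 2\right) - 3 x^{3} + 4 x^{2} + 2 x + 3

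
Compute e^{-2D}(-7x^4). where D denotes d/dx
- 7 x^{4} + 56 x^{3} - 168 x^{2} + 224 x - 112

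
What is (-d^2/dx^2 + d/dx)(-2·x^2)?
4 - 4 x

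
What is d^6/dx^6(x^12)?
665280 x^{6}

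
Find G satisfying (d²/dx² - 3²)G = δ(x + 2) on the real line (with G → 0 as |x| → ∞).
-\frac{e^{-3|x + 2|}}{6}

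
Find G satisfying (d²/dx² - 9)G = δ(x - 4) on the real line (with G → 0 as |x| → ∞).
-\frac{e^{-3|x - 4|}}{6}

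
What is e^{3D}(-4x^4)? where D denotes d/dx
- 4 x^{4} - 48 x^{3} - 216 x^{2} - 432 x - 324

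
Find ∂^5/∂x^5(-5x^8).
- 33600 x^{3}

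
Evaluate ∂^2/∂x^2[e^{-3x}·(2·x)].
6 \left(3 x - 2\right) e^{- 3 x}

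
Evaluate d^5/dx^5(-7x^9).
- 105840 x^{4}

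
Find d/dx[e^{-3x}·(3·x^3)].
9 x^{2} \left(1 - x\right) e^{- 3 x}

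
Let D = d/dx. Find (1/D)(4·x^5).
\frac{2 x^{6}}{3}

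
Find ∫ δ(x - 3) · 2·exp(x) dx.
2 e^{3}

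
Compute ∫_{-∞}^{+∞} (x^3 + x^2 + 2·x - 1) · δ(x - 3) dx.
41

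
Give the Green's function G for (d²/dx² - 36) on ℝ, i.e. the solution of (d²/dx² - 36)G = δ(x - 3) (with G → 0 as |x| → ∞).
-\frac{e^{-6|x - 3|}}{12}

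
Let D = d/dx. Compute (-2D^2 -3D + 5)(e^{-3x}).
- 4 e^{- 3 x}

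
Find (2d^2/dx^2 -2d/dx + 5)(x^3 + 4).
5 x^{3} - 6 x^{2} + 12 x + 20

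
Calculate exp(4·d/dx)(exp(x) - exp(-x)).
2 \sinh{\left(x + 4 \right)}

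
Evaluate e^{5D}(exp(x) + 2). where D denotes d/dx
e^{x + 5} + 2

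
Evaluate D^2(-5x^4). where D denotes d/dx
- 60 x^{2}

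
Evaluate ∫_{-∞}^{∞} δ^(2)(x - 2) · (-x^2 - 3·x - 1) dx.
-2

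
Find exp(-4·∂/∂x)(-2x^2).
- 2 x^{2} + 16 x - 32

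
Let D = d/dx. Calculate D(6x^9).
54 x^{8}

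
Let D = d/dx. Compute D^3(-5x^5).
- 300 x^{2}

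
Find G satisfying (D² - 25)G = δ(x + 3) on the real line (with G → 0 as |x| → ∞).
-\frac{e^{-5|x + 3|}}{10}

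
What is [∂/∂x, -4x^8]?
- 32 x^{7}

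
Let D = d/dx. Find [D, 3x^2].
6 x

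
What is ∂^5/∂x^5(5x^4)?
0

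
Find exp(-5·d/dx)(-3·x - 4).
11 - 3 x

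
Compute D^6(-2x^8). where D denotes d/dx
- 40320 x^{2}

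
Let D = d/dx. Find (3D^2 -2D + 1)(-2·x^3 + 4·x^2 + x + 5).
- 2 x^{3} + 16 x^{2} - 51 x + 27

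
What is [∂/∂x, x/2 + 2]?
\frac{1}{2}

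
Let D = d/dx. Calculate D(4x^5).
20 x^{4}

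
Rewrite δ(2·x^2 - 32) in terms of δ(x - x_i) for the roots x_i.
\frac{\delta(x - 4) + \delta(x + 4)}{16}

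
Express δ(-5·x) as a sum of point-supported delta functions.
\frac{\delta(x)}{5}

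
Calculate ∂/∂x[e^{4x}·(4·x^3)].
x^{2} \left(16 x + 12\right) e^{4 x}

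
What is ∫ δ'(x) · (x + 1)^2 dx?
-2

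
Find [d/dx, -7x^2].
- 14 x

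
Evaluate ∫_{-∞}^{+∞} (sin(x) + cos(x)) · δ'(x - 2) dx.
- \cos{\left(2 \right)} + \sin{\left(2 \right)}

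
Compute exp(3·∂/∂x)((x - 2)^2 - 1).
x \left(x + 2\right)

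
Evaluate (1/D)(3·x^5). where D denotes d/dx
\frac{x^{6}}{2}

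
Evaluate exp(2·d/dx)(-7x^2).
- 7 x^{2} - 28 x - 28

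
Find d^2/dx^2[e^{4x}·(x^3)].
2 x \left(8 x^{2} + 12 x + 3\right) e^{4 x}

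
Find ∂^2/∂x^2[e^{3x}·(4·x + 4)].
\left(36 x + 60\right) e^{3 x}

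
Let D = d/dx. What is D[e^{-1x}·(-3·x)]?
3 \left(x - 1\right) e^{- x}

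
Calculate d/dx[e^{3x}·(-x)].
\left(- 3 x - 1\right) e^{3 x}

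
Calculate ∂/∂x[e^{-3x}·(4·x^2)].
4 x \left(2 - 3 x\right) e^{- 3 x}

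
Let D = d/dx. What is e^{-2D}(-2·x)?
4 - 2 x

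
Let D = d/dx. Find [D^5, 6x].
30D^{4}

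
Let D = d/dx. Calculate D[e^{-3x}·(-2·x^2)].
2 x \left(3 x - 2\right) e^{- 3 x}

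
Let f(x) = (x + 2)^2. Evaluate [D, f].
2 x + 4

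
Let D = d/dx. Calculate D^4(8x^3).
0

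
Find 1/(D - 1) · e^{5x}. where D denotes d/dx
\frac{e^{5 x}}{4}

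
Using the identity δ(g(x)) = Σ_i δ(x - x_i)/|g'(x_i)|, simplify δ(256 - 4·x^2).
\frac{\delta(x - 8) + \delta(x + 8)}{64}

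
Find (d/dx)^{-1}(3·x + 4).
\frac{3 x^{2}}{2} + 4 x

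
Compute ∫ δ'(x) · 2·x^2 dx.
0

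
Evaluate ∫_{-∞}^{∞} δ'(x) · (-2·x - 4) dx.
2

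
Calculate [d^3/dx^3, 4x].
12\frac{d^{2}}{dx^{2}}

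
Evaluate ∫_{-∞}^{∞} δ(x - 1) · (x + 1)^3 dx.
8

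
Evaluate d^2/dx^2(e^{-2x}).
4 e^{- 2 x}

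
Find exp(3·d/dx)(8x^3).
8 x^{3} + 72 x^{2} + 216 x + 216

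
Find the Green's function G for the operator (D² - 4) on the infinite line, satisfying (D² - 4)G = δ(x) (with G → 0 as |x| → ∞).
-\frac{e^{-2|x|}}{4}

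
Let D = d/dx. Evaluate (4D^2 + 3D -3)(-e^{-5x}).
- 82 e^{- 5 x}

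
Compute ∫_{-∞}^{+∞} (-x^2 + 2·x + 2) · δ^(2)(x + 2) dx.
-2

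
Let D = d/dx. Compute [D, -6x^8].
- 48 x^{7}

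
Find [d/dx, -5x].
-5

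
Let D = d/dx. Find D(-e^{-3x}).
3 e^{- 3 x}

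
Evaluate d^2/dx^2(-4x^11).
- 440 x^{9}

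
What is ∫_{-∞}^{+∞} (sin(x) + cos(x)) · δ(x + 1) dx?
- \sin{\left(1 \right)} + \cos{\left(1 \right)}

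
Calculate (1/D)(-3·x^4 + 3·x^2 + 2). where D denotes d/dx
- \frac{3 x^{5}}{5} + x^{3} + 2 x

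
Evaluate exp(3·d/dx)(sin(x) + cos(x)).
\sqrt{2} \sin{\left(x + \frac{\pi}{4} + 3 \right)}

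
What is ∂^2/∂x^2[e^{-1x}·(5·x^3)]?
5 x \left(x^{2} - 6 x + 6\right) e^{- x}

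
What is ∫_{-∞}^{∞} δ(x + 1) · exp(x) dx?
e^{-1}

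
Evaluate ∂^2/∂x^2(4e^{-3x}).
36 e^{- 3 x}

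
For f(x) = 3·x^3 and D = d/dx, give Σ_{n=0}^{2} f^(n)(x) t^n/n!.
3 x \left(3 t^{2} + 3 t x + x^{2}\right)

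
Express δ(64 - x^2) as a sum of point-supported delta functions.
\frac{\delta(x - 8) + \delta(x + 8)}{16}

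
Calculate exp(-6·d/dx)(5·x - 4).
5 x - 34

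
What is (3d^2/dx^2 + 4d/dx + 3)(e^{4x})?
67 e^{4 x}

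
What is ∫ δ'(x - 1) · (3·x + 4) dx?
-3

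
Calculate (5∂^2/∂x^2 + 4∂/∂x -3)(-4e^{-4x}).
- 244 e^{- 4 x}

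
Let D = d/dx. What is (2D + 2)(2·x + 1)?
4 x + 6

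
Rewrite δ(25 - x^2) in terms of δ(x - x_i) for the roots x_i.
\frac{\delta(x - 5) + \delta(x + 5)}{10}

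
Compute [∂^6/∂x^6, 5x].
30\frac{d^{5}}{dx^{5}}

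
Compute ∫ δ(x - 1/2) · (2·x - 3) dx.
-2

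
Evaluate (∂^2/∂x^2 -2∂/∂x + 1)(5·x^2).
5 x^{2} - 20 x + 10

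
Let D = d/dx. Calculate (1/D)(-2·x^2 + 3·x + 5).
- \frac{2 x^{3}}{3} + \frac{3 x^{2}}{2} + 5 x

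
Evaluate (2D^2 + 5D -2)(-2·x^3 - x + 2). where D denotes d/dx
4 x^{3} - 30 x^{2} - 22 x - 9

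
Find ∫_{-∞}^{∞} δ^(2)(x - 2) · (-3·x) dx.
0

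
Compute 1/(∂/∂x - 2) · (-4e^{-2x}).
e^{- 2 x}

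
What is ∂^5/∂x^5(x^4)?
0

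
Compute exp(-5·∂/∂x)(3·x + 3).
3 x - 12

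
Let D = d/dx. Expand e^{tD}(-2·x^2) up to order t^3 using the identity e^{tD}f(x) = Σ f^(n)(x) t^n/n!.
- 2 t^{2} - 4 t x - 2 x^{2}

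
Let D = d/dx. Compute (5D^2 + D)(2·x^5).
10 x^{3} \left(x + 20\right)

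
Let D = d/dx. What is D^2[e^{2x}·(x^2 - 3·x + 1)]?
\left(4 x^{2} - 4 x - 6\right) e^{2 x}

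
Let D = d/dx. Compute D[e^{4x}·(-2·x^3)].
x^{2} \left(- 8 x - 6\right) e^{4 x}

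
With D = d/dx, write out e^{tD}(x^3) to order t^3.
t^{3} + 3 t^{2} x + 3 t x^{2} + x^{3}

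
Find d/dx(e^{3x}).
3 e^{3 x}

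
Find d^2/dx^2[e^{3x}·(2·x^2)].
\left(18 x^{2} + 24 x + 4\right) e^{3 x}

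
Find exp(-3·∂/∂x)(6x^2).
6 x^{2} - 36 x + 54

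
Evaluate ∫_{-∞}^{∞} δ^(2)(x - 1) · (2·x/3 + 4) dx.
0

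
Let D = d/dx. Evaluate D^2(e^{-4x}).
16 e^{- 4 x}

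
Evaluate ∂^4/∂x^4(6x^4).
144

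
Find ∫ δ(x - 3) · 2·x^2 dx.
18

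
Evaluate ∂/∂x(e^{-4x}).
- 4 e^{- 4 x}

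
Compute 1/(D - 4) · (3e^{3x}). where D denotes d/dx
- 3 e^{3 x}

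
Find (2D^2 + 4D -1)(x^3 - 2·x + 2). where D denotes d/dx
- x^{3} + 12 x^{2} + 14 x - 10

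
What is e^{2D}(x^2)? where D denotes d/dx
x^{2} + 4 x + 4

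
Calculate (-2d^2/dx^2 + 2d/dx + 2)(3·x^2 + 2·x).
6 x^{2} + 16 x - 8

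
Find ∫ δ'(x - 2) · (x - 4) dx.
-1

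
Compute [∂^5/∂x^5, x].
5\frac{d^{4}}{dx^{4}}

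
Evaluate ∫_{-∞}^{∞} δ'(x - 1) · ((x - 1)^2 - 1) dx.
0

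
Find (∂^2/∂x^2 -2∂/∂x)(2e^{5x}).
30 e^{5 x}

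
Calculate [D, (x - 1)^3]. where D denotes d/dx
3 \left(x - 1\right)^{2}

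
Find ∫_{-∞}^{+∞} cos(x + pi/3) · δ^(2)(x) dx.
- \frac{1}{2}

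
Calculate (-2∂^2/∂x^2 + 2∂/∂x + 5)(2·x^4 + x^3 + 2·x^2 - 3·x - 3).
10 x^{4} + 21 x^{3} - 32 x^{2} - 19 x - 29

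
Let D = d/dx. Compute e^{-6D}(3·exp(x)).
3 e^{x - 6}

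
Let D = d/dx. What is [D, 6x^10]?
60 x^{9}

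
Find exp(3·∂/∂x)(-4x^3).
- 4 x^{3} - 36 x^{2} - 108 x - 108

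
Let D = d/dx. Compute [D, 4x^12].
48 x^{11}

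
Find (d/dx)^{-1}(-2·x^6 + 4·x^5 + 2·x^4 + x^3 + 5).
- \frac{2 x^{7}}{7} + \frac{2 x^{6}}{3} + \frac{2 x^{5}}{5} + \frac{x^{4}}{4} + 5 x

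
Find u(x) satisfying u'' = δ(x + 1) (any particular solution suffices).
\frac{|x + 1|}{2}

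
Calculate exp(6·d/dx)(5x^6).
5 x^{6} + 180 x^{5} + 2700 x^{4} + 21600 x^{3} + 97200 x^{2} + 233280 x + 233280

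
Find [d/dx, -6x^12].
- 72 x^{11}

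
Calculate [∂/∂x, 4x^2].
8 x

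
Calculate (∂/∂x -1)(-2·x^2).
2 x \left(x - 2\right)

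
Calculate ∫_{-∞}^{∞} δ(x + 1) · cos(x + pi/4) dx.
\sin{\left(\frac{\pi}{4} + 1 \right)}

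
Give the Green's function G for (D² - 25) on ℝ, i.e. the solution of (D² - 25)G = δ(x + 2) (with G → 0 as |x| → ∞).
-\frac{e^{-5|x + 2|}}{10}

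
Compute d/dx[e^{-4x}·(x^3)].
x^{2} \left(3 - 4 x\right) e^{- 4 x}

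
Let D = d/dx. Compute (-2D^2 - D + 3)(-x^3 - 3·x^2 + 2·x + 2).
- 3 x^{3} - 6 x^{2} + 24 x + 16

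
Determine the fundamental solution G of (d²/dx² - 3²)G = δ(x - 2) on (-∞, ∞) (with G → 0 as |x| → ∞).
-\frac{e^{-3|x - 2|}}{6}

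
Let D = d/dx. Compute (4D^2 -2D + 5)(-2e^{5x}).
- 190 e^{5 x}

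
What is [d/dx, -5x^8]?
- 40 x^{7}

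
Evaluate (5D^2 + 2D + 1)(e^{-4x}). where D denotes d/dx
73 e^{- 4 x}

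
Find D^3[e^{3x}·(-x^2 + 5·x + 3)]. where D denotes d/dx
\left(- 27 x^{2} + 81 x + 198\right) e^{3 x}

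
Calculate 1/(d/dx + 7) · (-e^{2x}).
- \frac{e^{2 x}}{9}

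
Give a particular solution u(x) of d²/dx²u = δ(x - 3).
\frac{|x - 3|}{2}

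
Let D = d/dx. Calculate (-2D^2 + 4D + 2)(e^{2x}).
2 e^{2 x}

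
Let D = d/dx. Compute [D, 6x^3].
18 x^{2}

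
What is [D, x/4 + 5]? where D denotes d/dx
\frac{1}{4}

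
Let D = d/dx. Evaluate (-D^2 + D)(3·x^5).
15 x^{3} \left(x - 4\right)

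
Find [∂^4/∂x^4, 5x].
20\frac{d^{3}}{dx^{3}}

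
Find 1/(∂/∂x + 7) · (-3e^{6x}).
- \frac{3 e^{6 x}}{13}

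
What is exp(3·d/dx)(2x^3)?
2 x^{3} + 18 x^{2} + 54 x + 54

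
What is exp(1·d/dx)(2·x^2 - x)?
2 x^{2} + 3 x + 1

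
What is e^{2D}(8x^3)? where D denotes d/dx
8 x^{3} + 48 x^{2} + 96 x + 64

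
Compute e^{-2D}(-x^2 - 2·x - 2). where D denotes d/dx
- x^{2} + 2 x - 2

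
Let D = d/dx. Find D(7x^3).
21 x^{2}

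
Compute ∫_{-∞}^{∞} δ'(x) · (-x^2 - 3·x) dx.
3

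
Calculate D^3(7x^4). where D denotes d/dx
168 x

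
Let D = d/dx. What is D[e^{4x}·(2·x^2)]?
4 x \left(2 x + 1\right) e^{4 x}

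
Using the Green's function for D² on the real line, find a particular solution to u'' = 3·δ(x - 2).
\frac{3|x - 2|}{2}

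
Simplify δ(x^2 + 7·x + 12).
\frac{\delta(x + 3) + \delta(x + 4)}{1}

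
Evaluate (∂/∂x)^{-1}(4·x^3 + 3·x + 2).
x^{4} + \frac{3 x^{2}}{2} + 2 x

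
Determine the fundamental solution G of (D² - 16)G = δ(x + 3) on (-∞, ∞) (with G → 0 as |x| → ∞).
-\frac{e^{-4|x + 3|}}{8}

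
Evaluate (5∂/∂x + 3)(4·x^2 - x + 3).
12 x^{2} + 37 x + 4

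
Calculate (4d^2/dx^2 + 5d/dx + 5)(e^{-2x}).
11 e^{- 2 x}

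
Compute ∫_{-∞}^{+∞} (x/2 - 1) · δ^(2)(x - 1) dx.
0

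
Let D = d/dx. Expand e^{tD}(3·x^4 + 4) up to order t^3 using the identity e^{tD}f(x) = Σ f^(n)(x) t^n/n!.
12 t^{3} x + 18 t^{2} x^{2} + 12 t x^{3} + 3 x^{4} + 4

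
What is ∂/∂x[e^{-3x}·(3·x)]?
3 \left(1 - 3 x\right) e^{- 3 x}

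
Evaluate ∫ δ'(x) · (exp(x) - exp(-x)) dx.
-2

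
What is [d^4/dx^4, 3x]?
12\frac{d^{3}}{dx^{3}}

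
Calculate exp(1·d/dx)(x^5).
x^{5} + 5 x^{4} + 10 x^{3} + 10 x^{2} + 5 x + 1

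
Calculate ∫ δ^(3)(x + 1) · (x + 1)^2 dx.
0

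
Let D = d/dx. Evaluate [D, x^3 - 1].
3 x^{2}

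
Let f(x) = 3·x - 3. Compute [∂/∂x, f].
3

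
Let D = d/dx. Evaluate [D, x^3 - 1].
3 x^{2}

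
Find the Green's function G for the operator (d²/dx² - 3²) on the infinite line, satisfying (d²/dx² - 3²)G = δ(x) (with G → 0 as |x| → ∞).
-\frac{e^{-3|x|}}{6}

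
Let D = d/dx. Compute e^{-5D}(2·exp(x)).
2 e^{x - 5}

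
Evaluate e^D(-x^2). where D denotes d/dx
- x^{2} - 2 x - 1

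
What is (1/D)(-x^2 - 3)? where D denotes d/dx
- \frac{x^{3}}{3} - 3 x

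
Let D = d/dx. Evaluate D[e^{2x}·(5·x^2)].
10 x \left(x + 1\right) e^{2 x}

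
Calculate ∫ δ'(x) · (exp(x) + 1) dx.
-1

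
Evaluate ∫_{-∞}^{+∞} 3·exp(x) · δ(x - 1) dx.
3 e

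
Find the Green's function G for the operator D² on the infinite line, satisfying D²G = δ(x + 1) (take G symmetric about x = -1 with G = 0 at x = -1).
\frac{|x + 1|}{2}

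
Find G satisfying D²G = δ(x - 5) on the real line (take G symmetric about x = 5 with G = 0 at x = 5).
\frac{|x - 5|}{2}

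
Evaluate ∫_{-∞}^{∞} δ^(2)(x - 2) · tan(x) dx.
\frac{2 \tan{\left(2 \right)}}{\cos^{2}{\left(2 \right)}}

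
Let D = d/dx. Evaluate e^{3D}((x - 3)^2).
x^{2}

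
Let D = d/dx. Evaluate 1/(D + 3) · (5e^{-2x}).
5 e^{- 2 x}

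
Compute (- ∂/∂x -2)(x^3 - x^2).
x \left(- 2 x^{2} - x + 2\right)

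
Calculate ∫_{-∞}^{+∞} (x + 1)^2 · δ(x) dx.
1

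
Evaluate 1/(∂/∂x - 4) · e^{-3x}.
- \frac{e^{- 3 x}}{7}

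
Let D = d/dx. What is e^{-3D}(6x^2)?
6 x^{2} - 36 x + 54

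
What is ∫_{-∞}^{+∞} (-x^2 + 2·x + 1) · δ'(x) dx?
-2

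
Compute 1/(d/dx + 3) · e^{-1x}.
\frac{e^{- x}}{2}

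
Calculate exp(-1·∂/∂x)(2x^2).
2 x^{2} - 4 x + 2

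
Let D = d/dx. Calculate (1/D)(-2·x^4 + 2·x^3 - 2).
- \frac{2 x^{5}}{5} + \frac{x^{4}}{2} - 2 x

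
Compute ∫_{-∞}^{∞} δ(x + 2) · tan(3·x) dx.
- \tan{\left(6 \right)}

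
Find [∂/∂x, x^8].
8 x^{7}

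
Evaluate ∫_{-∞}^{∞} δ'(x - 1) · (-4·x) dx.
4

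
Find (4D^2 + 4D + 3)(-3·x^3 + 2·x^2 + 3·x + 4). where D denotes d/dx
- 9 x^{3} - 30 x^{2} - 47 x + 40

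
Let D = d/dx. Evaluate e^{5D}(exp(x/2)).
e^{\frac{x}{2} + \frac{5}{2}}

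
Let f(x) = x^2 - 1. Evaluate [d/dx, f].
2 x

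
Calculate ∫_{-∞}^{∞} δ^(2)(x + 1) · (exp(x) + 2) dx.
e^{-1}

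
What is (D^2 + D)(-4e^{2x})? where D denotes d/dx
- 24 e^{2 x}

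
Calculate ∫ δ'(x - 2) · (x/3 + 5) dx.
- \frac{1}{3}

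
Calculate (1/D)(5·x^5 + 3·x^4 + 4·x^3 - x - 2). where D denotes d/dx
\frac{5 x^{6}}{6} + \frac{3 x^{5}}{5} + x^{4} - \frac{x^{2}}{2} - 2 x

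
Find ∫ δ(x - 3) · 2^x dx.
8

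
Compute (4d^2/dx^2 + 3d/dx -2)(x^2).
- 2 x^{2} + 6 x + 8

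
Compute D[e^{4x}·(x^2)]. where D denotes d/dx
2 x \left(2 x + 1\right) e^{4 x}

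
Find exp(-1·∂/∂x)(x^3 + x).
x^{3} - 3 x^{2} + 4 x - 2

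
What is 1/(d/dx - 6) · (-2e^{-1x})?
\frac{2 e^{- x}}{7}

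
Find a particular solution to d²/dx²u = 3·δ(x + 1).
\frac{3|x + 1|}{2}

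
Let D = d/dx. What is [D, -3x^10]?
- 30 x^{9}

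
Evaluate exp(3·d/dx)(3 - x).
- x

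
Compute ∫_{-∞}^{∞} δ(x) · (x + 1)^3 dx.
1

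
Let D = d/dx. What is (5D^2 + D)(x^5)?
5 x^{3} \left(x + 20\right)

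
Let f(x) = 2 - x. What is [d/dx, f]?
-1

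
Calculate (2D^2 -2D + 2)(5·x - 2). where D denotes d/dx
10 x - 14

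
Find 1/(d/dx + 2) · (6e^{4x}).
e^{4 x}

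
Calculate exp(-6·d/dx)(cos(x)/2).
\frac{\cos{\left(x - 6 \right)}}{2}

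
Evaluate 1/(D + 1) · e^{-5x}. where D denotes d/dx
- \frac{e^{- 5 x}}{4}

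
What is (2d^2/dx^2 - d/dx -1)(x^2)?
- x^{2} - 2 x + 4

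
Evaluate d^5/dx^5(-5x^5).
-600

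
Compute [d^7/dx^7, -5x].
-35\frac{d^{6}}{dx^{6}}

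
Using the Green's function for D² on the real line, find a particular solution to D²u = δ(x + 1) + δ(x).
\frac{|x + 1|}{2} + \frac{|x|}{2}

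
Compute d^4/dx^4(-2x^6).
- 720 x^{2}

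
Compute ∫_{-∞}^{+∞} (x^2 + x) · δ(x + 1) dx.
0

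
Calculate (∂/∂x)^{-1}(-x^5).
- \frac{x^{6}}{6}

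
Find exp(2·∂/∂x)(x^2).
x^{2} + 4 x + 4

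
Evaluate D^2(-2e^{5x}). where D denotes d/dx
- 50 e^{5 x}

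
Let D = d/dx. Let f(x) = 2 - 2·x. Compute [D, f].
-2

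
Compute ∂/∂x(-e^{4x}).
- 4 e^{4 x}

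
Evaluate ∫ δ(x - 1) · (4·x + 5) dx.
9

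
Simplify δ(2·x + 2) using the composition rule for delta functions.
\frac{\delta(x + 1)}{2}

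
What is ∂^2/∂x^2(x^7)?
42 x^{5}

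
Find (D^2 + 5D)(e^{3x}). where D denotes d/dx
24 e^{3 x}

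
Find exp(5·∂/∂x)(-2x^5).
- 2 x^{5} - 50 x^{4} - 500 x^{3} - 2500 x^{2} - 6250 x - 6250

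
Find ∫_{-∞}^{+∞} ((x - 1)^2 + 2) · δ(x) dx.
3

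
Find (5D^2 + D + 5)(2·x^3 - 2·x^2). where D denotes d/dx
10 x^{3} - 4 x^{2} + 56 x - 20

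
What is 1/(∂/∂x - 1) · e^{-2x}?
- \frac{e^{- 2 x}}{3}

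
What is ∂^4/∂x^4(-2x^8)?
- 3360 x^{4}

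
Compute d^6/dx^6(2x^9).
120960 x^{3}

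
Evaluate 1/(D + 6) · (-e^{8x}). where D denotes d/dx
- \frac{e^{8 x}}{14}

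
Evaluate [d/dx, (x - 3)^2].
2 x - 6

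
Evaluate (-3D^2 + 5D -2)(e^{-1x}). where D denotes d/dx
- 10 e^{- x}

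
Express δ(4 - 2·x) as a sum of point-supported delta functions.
\frac{\delta(x - 2)}{2}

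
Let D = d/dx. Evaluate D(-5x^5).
- 25 x^{4}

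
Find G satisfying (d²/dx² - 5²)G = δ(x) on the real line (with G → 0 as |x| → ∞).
-\frac{e^{-5|x|}}{10}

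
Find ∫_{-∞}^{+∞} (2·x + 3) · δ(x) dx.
3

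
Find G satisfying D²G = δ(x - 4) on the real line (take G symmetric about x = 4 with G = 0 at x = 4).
\frac{|x - 4|}{2}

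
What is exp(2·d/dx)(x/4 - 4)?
\frac{x}{4} - \frac{7}{2}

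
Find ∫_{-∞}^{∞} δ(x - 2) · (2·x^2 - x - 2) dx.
4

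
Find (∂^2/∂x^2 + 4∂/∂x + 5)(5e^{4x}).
185 e^{4 x}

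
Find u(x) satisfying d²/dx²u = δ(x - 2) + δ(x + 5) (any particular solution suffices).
\frac{|x - 2|}{2} + \frac{|x + 5|}{2}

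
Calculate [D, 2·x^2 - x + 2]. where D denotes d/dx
4 x - 1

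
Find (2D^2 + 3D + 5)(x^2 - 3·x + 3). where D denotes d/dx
5 x^{2} - 9 x + 10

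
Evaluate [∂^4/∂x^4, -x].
-4\frac{d^{3}}{dx^{3}}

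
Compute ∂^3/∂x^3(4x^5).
240 x^{2}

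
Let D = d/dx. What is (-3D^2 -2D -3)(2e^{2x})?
- 38 e^{2 x}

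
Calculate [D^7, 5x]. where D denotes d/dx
35D^{6}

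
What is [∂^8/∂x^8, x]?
8\frac{d^{7}}{dx^{7}}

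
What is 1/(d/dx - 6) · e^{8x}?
\frac{e^{8 x}}{2}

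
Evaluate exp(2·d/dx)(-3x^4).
- 3 x^{4} - 24 x^{3} - 72 x^{2} - 96 x - 48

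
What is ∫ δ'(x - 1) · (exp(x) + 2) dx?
- e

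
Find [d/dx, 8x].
8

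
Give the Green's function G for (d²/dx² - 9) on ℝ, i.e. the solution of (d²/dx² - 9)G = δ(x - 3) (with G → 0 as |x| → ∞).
-\frac{e^{-3|x - 3|}}{6}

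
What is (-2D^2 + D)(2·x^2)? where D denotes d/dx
4 x - 8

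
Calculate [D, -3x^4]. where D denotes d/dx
- 12 x^{3}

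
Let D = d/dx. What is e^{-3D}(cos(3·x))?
\cos{\left(3 x - 9 \right)}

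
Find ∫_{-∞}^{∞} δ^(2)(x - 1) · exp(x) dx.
e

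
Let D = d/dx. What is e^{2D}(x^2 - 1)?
x^{2} + 4 x + 3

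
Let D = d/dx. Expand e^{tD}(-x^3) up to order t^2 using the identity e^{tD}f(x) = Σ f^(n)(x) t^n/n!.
x \left(- 3 t^{2} - 3 t x - x^{2}\right)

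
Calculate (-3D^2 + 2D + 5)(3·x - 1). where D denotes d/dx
15 x + 1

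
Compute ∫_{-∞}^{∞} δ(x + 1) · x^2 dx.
1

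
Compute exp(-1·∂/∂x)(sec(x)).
\sec{\left(x - 1 \right)}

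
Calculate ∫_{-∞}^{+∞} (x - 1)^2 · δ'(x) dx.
2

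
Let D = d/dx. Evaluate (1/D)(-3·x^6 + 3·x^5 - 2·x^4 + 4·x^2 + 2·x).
- \frac{3 x^{7}}{7} + \frac{x^{6}}{2} - \frac{2 x^{5}}{5} + \frac{4 x^{3}}{3} + x^{2}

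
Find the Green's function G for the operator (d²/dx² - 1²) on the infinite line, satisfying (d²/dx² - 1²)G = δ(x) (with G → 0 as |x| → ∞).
-\frac{e^{-|x|}}{2}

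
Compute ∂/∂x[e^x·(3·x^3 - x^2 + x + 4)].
\left(3 x^{3} + 8 x^{2} - x + 5\right) e^{x}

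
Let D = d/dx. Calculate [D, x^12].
12 x^{11}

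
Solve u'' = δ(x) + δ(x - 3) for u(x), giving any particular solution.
\frac{|x|}{2} + \frac{|x - 3|}{2}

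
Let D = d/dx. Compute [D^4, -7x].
-28D^{3}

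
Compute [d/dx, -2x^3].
- 6 x^{2}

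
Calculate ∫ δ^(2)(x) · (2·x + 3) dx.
0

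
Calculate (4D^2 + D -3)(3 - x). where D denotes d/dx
3 x - 10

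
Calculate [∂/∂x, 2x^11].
22 x^{10}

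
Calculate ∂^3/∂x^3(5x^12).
6600 x^{9}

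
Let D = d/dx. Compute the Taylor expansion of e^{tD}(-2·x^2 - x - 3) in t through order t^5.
- 2 t^{2} - t \left(4 x + 1\right) - 2 x^{2} - x - 3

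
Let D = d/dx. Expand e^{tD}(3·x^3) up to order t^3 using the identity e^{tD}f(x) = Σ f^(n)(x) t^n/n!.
3 t^{3} + 9 t^{2} x + 9 t x^{2} + 3 x^{3}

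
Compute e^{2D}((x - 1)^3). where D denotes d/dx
x^{3} + 3 x^{2} + 3 x + 1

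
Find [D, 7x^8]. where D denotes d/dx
56 x^{7}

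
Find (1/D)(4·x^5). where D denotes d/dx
\frac{2 x^{6}}{3}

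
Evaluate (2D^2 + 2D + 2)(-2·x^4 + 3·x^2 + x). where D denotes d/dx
- 4 x^{4} - 16 x^{3} - 42 x^{2} + 14 x + 14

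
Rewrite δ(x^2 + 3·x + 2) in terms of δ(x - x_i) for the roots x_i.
\frac{\delta(x + 2) + \delta(x + 1)}{1}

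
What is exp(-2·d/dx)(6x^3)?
6 x^{3} - 36 x^{2} + 72 x - 48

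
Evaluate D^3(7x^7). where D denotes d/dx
1470 x^{4}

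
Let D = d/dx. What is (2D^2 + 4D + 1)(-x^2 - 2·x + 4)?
- x^{2} - 10 x - 8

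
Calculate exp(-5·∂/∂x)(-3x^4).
- 3 x^{4} + 60 x^{3} - 450 x^{2} + 1500 x - 1875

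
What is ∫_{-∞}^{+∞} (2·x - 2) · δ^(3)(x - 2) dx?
0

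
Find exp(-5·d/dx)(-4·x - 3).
17 - 4 x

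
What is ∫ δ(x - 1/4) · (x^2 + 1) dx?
\frac{17}{16}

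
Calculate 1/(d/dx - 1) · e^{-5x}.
- \frac{e^{- 5 x}}{6}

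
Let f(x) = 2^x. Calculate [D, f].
2^{x} \log{\left(2 \right)}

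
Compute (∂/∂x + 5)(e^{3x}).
8 e^{3 x}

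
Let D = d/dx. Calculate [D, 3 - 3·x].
-3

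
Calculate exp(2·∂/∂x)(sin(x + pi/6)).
\sin{\left(x + \frac{\pi}{6} + 2 \right)}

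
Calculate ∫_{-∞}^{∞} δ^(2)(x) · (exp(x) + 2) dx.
1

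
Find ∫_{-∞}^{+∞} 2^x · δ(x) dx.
1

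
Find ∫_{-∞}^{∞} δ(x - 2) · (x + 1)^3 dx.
27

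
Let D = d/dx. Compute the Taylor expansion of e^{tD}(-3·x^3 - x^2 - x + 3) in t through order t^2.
- t^{2} \left(9 x + 1\right) - t \left(9 x^{2} + 2 x + 1\right) - 3 x^{3} - x^{2} - x + 3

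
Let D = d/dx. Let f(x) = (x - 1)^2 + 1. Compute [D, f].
2 x - 2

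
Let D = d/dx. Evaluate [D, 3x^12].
36 x^{11}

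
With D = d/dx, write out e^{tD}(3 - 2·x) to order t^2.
- 2 t - 2 x + 3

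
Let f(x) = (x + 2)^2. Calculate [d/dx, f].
2 x + 4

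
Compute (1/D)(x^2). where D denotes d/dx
\frac{x^{3}}{3}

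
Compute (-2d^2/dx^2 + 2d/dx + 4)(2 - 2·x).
4 - 8 x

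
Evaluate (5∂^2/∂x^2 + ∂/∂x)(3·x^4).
12 x^{2} \left(x + 15\right)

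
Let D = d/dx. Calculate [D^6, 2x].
12D^{5}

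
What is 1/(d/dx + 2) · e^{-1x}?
e^{- x}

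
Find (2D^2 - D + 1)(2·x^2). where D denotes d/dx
2 x^{2} - 4 x + 8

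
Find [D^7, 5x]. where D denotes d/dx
35D^{6}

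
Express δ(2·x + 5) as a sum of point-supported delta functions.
\frac{\delta(x + 5/2)}{2}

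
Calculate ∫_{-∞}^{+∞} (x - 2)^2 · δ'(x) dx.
4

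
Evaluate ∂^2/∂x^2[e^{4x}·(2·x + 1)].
32 \left(x + 1\right) e^{4 x}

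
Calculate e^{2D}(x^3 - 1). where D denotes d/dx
x^{3} + 6 x^{2} + 12 x + 7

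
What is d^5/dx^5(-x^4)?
0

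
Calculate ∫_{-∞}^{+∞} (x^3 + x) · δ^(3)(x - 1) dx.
-6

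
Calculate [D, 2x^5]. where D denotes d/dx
10 x^{4}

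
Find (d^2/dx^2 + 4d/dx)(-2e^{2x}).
- 24 e^{2 x}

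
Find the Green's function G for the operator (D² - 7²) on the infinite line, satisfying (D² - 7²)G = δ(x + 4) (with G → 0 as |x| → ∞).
-\frac{e^{-7|x + 4|}}{14}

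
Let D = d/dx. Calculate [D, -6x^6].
- 36 x^{5}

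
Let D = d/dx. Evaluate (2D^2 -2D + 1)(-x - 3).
- x - 1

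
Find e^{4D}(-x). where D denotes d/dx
- x - 4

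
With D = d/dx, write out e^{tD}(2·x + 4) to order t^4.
2 t + 2 x + 4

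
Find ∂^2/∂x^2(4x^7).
168 x^{5}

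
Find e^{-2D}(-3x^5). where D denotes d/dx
- 3 x^{5} + 30 x^{4} - 120 x^{3} + 240 x^{2} - 240 x + 96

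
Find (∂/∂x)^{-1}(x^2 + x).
\frac{x^{3}}{3} + \frac{x^{2}}{2}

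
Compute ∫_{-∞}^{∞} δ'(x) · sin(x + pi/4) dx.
- \frac{\sqrt{2}}{2}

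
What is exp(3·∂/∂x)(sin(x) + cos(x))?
\sqrt{2} \sin{\left(x + \frac{\pi}{4} + 3 \right)}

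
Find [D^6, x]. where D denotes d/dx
6D^{5}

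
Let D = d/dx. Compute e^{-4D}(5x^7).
5 x^{7} - 140 x^{6} + 1680 x^{5} - 11200 x^{4} + 44800 x^{3} - 107520 x^{2} + 143360 x - 81920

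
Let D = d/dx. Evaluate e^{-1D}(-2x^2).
- 2 x^{2} + 4 x - 2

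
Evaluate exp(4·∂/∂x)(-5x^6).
- 5 x^{6} - 120 x^{5} - 1200 x^{4} - 6400 x^{3} - 19200 x^{2} - 30720 x - 20480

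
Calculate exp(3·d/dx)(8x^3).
8 x^{3} + 72 x^{2} + 216 x + 216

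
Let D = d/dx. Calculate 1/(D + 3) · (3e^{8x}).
\frac{3 e^{8 x}}{11}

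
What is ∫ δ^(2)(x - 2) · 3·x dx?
0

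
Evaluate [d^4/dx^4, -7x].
-28\frac{d^{3}}{dx^{3}}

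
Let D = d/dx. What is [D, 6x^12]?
72 x^{11}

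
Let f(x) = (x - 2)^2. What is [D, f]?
2 x - 4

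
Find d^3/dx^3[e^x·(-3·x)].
3 \left(- x - 3\right) e^{x}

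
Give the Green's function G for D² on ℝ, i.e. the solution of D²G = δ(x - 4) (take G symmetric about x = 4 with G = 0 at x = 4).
\frac{|x - 4|}{2}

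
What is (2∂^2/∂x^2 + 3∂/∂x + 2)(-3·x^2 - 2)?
- 6 x^{2} - 18 x - 16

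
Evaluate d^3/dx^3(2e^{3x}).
54 e^{3 x}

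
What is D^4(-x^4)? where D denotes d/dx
-24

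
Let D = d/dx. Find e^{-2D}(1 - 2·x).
5 - 2 x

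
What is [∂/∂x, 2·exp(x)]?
2 e^{x}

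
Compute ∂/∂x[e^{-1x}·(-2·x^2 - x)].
\left(2 x^{2} - 3 x - 1\right) e^{- x}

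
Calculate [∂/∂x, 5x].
5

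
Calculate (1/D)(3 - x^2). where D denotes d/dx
- \frac{x^{3}}{3} + 3 x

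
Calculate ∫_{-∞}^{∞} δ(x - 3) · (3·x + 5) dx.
14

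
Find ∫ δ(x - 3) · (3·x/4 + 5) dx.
\frac{29}{4}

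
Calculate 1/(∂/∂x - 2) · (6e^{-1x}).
- 2 e^{- x}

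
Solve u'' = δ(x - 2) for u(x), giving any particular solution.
\frac{|x - 2|}{2}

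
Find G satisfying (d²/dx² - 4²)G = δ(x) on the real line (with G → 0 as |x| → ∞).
-\frac{e^{-4|x|}}{8}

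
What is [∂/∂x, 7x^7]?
49 x^{6}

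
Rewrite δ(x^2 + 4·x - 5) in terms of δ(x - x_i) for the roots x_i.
\frac{\delta(x + 5) + \delta(x - 1)}{6}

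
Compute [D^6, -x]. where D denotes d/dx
-6D^{5}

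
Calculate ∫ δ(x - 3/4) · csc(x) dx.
\csc{\left(\frac{3}{4} \right)}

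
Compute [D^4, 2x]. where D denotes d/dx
8D^{3}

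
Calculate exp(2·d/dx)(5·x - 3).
5 x + 7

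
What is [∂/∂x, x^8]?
8 x^{7}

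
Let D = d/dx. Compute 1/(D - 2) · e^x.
- e^{x}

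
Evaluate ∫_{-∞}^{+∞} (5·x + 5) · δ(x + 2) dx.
-5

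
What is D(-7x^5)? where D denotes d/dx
- 35 x^{4}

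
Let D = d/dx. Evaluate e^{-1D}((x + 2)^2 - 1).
x \left(x + 2\right)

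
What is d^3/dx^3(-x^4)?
- 24 x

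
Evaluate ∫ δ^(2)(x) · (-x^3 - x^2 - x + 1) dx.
-2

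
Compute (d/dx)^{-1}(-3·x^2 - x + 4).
- x^{3} - \frac{x^{2}}{2} + 4 x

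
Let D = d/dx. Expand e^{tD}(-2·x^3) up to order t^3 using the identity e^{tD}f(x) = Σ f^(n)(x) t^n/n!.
- 2 t^{3} - 6 t^{2} x - 6 t x^{2} - 2 x^{3}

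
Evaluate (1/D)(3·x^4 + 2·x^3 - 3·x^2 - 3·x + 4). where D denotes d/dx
\frac{3 x^{5}}{5} + \frac{x^{4}}{2} - x^{3} - \frac{3 x^{2}}{2} + 4 x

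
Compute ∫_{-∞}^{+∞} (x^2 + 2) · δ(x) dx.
2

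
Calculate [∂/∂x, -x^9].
- 9 x^{8}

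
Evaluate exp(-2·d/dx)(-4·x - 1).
7 - 4 x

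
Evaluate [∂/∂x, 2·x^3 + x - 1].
6 x^{2} + 1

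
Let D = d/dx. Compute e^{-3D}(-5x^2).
- 5 x^{2} + 30 x - 45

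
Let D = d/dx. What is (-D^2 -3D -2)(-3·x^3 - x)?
6 x^{3} + 27 x^{2} + 20 x + 3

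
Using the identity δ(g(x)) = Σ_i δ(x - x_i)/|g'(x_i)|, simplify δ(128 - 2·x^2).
\frac{\delta(x - 8) + \delta(x + 8)}{32}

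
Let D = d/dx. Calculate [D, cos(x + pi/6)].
- \sin{\left(x + \frac{\pi}{6} \right)}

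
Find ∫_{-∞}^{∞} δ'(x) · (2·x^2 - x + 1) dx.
1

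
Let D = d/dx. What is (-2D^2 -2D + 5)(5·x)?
25 x - 10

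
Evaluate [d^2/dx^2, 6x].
12\frac{d}{dx}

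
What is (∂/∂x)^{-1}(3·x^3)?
\frac{3 x^{4}}{4}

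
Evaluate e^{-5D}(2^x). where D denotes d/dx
2^{x - 5}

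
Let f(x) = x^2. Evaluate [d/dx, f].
2 x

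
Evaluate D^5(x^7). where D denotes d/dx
2520 x^{2}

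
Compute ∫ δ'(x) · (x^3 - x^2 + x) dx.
-1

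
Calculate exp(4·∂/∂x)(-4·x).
- 4 x - 16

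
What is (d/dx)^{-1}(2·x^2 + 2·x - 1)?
\frac{2 x^{3}}{3} + x^{2} - x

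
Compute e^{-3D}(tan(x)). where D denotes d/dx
\tan{\left(x - 3 \right)}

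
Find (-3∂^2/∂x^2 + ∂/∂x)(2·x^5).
10 x^{3} \left(x - 12\right)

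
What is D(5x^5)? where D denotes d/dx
25 x^{4}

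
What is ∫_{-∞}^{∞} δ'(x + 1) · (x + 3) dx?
-1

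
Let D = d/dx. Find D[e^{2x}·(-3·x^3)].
x^{2} \left(- 6 x - 9\right) e^{2 x}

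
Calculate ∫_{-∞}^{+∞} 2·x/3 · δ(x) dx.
0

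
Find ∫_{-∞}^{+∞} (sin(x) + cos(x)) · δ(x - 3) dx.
\cos{\left(3 \right)} + \sin{\left(3 \right)}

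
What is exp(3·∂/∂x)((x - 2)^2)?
x^{2} + 2 x + 1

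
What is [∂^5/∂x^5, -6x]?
-30\frac{d^{4}}{dx^{4}}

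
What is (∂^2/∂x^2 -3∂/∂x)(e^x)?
- 2 e^{x}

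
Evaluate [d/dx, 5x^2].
10 x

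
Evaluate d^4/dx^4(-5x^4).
-120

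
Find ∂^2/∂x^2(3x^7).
126 x^{5}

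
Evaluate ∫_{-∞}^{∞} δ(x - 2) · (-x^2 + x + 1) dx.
-1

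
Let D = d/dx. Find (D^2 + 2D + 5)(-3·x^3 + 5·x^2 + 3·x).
- 15 x^{3} + 7 x^{2} + 17 x + 16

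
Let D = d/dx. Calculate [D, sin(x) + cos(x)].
- \sin{\left(x \right)} + \cos{\left(x \right)}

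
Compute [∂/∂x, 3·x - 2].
3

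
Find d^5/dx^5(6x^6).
4320 x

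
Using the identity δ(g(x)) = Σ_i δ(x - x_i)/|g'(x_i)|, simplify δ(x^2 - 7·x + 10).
\frac{\delta(x - 5) + \delta(x - 2)}{3}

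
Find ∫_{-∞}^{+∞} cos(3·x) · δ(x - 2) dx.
\cos{\left(6 \right)}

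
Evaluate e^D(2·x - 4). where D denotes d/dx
2 x - 2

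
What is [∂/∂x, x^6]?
6 x^{5}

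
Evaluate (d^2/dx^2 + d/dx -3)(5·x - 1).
8 - 15 x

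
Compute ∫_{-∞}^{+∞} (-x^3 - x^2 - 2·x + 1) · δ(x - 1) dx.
-3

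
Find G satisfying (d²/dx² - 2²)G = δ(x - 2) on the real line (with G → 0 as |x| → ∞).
-\frac{e^{-2|x - 2|}}{4}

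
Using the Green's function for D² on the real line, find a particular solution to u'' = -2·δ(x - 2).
-|x - 2|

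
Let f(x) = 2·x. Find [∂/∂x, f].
2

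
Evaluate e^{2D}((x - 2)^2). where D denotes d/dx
x^{2}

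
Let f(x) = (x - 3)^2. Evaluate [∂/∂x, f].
2 x - 6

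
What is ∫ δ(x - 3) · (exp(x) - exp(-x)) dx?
2 \sinh{\left(3 \right)}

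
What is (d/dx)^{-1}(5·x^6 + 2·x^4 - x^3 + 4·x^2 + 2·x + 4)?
\frac{5 x^{7}}{7} + \frac{2 x^{5}}{5} - \frac{x^{4}}{4} + \frac{4 x^{3}}{3} + x^{2} + 4 x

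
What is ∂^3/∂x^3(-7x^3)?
-42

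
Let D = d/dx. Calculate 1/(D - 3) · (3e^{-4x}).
- \frac{3 e^{- 4 x}}{7}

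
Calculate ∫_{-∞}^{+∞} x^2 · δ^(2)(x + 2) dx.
2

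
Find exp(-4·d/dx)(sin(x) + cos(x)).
\sqrt{2} \cos{\left(- x + \frac{\pi}{4} + 4 \right)}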